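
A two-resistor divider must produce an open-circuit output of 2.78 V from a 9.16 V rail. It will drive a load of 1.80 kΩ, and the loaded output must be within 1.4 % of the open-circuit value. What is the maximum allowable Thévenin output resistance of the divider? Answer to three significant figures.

R_th ≤ 25.6 Ω

Loading drop = R_th/(R_th + R_L) ≤ 0.0140, so R_th ≤ R_L · ε/(1−ε) = 1.80 kΩ × 0.0140/0.9860 = 25.6 Ω.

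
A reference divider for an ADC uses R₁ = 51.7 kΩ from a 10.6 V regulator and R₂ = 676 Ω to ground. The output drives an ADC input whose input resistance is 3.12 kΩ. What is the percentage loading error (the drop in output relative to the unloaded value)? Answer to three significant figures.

Unloaded V = 10.6 × 676/52380 = 0.1368 V.
Loaded: R₂‖R_L = 555.6 Ω, giving V = 10.6 × 555.6/52260 = 0.1127 V.
Drop = (0.1368 − 0.1127) / 0.1368 = 17.6 %.

17.6 %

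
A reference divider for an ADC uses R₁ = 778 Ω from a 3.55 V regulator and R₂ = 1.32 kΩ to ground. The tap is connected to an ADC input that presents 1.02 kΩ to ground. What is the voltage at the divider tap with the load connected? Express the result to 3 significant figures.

V_out ≈ 1.51 V

The load sits in parallel with R₂: R₂‖R_L = (1320 × 1020) / (1320 + 1020) = 575.4 Ω.
V_out = 3.55 × 575.4 / (778 + 575.4) = 3.55 × 575.4/1353 = 1.51 V.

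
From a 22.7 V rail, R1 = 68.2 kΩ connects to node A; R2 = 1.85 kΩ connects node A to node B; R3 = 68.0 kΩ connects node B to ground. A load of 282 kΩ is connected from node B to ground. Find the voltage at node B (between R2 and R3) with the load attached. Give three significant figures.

V ≈ 9.96 V

At node B, R3 is in parallel with the load: R3‖R_L = 54.79 kΩ.
Below node A the resistance is R2 + (R3‖R_L) = 56.64 kΩ, so V_A = 22.7 × 56.64/124.8 = 10.30 V.
Then V_B = V_A × (R3‖R_L)/(R2 + R3‖R_L) = 10.30 × 54.79/56.64 = 9.96 V.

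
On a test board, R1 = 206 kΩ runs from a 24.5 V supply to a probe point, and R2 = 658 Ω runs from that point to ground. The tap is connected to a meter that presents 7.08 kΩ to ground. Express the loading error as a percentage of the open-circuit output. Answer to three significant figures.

8.48 %

Unloaded V = 24.5 × 658/206700 = 0.078008 V.
Loaded: R2‖R_L = 602.0 Ω, giving V = 24.5 × 602.0/206600 = 0.071394 V.
Drop = (0.078008 − 0.071394) / 0.078008 = 8.48 %.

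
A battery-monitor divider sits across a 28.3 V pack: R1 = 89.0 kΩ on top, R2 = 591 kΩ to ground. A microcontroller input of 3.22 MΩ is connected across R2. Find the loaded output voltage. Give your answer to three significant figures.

The load sits in parallel with R2: R2‖R_L = (591 × 3220) / (591 + 3220) = 499.3 kΩ.
V_out = 28.3 × 499.3 / (89.0 + 499.3) = 28.3 × 499.3/588.3 = 24.0 V.

V_out ≈ 24.0 V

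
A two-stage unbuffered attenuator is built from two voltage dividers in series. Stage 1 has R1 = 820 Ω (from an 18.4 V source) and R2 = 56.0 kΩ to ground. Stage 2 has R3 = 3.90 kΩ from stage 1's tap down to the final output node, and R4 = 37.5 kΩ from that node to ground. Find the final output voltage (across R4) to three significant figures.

V_out ≈ 16.1 V

Stage 2 presents R3+R4 = 41400 Ω as a load on stage 1's tap.
Stage 1's lower leg becomes R2‖(R3+R4) = 23800 Ω, so V_mid = 18.4 × 23800/24620 = 17.79 V.
Stage 2 is itself unloaded: V_out = V_mid × R4/(R3+R4) = 17.79 × 37500/41400 = 16.1 V.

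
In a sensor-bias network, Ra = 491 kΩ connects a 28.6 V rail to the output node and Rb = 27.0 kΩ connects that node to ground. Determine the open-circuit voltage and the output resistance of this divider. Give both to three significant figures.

V_th is the open-circuit tap voltage: 28.6 × 27.0/(491 + 27.0) = 1.49 V.
With the supply zeroed, Ra and Rb appear in parallel from the tap: R_th = Ra‖Rb = (491 × 27.0)/518.0 = 25.6 kΩ.

V_th = 1.49 V, R_th = 25.6 kΩ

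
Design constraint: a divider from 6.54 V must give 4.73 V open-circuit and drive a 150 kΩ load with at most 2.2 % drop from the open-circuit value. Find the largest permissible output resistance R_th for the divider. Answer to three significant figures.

Loading drop = R_th/(R_th + R_L) ≤ 0.0220, so R_th ≤ R_L · ε/(1−ε) = 150 kΩ × 0.0220/0.9780 = 3.37 kΩ.
(Any R1, R2 with R2/(R1+R2) = 0.723 and R1‖R2 ≤ 3.37 kΩ will meet the spec.)

R_th ≤ 3.37 kΩ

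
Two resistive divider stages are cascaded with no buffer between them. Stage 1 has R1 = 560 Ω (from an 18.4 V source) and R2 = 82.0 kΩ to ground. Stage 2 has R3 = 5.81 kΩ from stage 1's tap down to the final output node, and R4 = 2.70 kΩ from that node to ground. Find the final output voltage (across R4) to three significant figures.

Stage 2 presents R3+R4 = 8510 Ω as a load on stage 1's tap.
Stage 1's lower leg becomes R2‖(R3+R4) = 7710 Ω, so V_mid = 18.4 × 7710/8270 = 17.15 V.
Stage 2 is itself unloaded: V_out = V_mid × R4/(R3+R4) = 17.15 × 2700/8510 = 5.44 V.

V_out ≈ 5.44 V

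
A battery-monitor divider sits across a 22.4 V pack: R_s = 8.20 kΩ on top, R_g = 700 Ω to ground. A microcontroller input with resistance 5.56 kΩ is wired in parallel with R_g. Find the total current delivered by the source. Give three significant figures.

I ≈ 2.54 mA

R_g‖R_L = 621.7 Ω, so the source sees R_s + R_g‖R_L = 8822 Ω.
I = 22.4 V / 8822 Ω = 2.54 mA.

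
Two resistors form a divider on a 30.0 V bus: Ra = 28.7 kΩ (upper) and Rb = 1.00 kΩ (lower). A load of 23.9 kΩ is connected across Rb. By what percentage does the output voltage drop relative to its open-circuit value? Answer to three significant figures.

3.89 %

The divider's output (Thévenin) resistance is Ra‖Rb = 0.9663 kΩ.
Fractional drop under load = R_th/(R_th + R_L) = 0.9663 / (0.9663 + 23.9) = 0.03886.
So the output falls by 3.89 %.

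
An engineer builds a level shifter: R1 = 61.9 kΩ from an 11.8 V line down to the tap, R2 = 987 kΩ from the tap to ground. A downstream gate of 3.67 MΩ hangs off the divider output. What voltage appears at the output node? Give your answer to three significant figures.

V_out ≈ 10.9 V

The load sits in parallel with R2: R2‖R_L = (987 × 3670) / (987 + 3670) = 777.8 kΩ.
V_out = 11.8 × 777.8 / (61.9 + 777.8) = 11.8 × 777.8/839.7 = 10.9 V.
(Unloaded it would have been 11.1 V.)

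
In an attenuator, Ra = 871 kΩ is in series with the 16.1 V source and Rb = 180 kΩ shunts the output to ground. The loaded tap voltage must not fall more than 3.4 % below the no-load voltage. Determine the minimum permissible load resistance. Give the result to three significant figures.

Output resistance R_th = Ra‖Rb = (871 × 180)/1051 = 149.2 kΩ.
The fractional drop is R_th/(R_th + R_L); requiring this ≤ 0.0340 gives R_L ≥ R_th(1/0.0340 − 1) = 149.2 × 28.41 = 4.24 MΩ.

R_L(min) ≈ 4.24 MΩ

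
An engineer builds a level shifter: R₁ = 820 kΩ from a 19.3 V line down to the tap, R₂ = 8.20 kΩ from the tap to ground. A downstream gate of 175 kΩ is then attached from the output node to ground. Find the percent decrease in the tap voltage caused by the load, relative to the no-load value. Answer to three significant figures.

The divider's output (Thévenin) resistance is R₁‖R₂ = 8.119 kΩ.
Fractional drop under load = R_th/(R_th + R_L) = 8.119 / (8.119 + 175) = 0.04434.
So the output falls by 4.43 %.

4.43 %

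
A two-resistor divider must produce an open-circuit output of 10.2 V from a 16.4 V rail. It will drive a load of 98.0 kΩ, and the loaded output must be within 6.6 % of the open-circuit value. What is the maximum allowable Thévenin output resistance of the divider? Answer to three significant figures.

Loading drop = R_th/(R_th + R_L) ≤ 0.0660, so R_th ≤ R_L · ε/(1−ε) = 98.0 kΩ × 0.0660/0.9340 = 6.93 kΩ.

R_th ≤ 6.93 kΩ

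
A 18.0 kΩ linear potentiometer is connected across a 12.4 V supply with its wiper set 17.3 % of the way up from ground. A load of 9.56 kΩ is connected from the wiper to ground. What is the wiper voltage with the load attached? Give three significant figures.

V ≈ 1.69 V

The wiper splits the pot into (1−α)R = 14.89 kΩ above and αR = 3.114 kΩ below.
Lower section ‖ load = 2.349 kΩ.
V_wiper = 12.4 × 2.349/(14.89 + 2.349) = 1.69 V.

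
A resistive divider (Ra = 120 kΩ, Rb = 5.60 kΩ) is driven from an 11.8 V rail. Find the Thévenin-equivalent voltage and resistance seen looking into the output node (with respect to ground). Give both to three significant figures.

V_th is the open-circuit tap voltage: 11.8 × 5.60/(120 + 5.60) = 0.526 V.
With the supply zeroed, Ra and Rb appear in parallel from the tap: R_th = Ra‖Rb = (120 × 5.60)/125.6 = 5.35 kΩ.

V_th = 0.526 V, R_th = 5.35 kΩ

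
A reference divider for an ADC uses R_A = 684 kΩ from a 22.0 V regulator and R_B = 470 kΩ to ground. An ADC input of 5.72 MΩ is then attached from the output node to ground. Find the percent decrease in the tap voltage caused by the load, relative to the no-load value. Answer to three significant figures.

4.64 %

The divider's output (Thévenin) resistance is R_A‖R_B = 278.6 kΩ.
Fractional drop under load = R_th/(R_th + R_L) = 278.6 / (278.6 + 5720) = 0.04644.
So the output falls by 4.64 %.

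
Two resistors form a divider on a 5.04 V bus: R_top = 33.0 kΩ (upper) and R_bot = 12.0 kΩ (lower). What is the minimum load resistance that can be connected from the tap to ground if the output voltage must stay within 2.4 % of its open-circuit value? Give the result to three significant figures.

Output resistance R_th = R_top‖R_bot = (33.0 × 12.0)/45.00 = 8.800 kΩ.
The fractional drop is R_th/(R_th + R_L); requiring this ≤ 0.0240 gives R_L ≥ R_th(1/0.0240 − 1) = 8.800 × 40.67 = 358 kΩ.

R_L(min) ≈ 358 kΩ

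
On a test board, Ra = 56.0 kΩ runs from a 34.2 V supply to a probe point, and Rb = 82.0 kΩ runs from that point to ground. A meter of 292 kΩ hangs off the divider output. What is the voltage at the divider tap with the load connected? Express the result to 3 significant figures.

The load sits in parallel with Rb: Rb‖R_L = (82.0 × 292) / (82.0 + 292) = 64.02 kΩ.
V_out = 34.2 × 64.02 / (56.0 + 64.02) = 34.2 × 64.02/120.0 = 18.2 V.

V_out ≈ 18.2 V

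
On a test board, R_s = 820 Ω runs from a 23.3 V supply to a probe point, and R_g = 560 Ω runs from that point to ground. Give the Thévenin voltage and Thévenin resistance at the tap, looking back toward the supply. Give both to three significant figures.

V_th = 9.46 V, R_th = 333 Ω

V_th is the open-circuit tap voltage: 23.3 × 560/(820 + 560) = 9.46 V.
With the supply zeroed, R_s and R_g appear in parallel from the tap: R_th = R_s‖R_g = (820 × 560)/1380 = 333 Ω.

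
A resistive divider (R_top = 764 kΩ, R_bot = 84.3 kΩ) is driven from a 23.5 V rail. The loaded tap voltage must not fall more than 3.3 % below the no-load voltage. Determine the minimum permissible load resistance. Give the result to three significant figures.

R_L(min) ≈ 2.22 MΩ

Output resistance R_th = R_top‖R_bot = (764 × 84.3)/848.3 = 75.92 kΩ.
The fractional drop is R_th/(R_th + R_L); requiring this ≤ 0.0330 gives R_L ≥ R_th(1/0.0330 − 1) = 75.92 × 29.30 = 2.22 MΩ.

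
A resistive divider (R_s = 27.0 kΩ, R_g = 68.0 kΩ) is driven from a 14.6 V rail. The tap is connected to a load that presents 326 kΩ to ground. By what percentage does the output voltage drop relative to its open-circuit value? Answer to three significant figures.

The divider's output (Thévenin) resistance is R_s‖R_g = 19.33 kΩ.
Fractional drop under load = R_th/(R_th + R_L) = 19.33 / (19.33 + 326) = 0.05597.
So the output falls by 5.60 %.

5.60 %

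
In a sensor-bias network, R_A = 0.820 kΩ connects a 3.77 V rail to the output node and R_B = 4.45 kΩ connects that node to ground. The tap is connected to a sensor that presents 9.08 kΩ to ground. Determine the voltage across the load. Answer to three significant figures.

V_out ≈ 2.96 V

The load sits in parallel with R_B: R_B‖R_L = (4450 × 9080) / (4450 + 9080) = 2986 Ω.
V_out = 3.77 × 2986 / (820 + 2986) = 3.77 × 2986/3806 = 2.96 V.
(Unloaded it would have been 3.18 V.)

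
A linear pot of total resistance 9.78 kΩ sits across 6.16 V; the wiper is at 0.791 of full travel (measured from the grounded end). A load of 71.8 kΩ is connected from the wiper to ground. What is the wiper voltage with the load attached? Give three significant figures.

V ≈ 4.77 V

The wiper splits the pot into (1−α)R = 2.044 kΩ above and αR = 7.736 kΩ below.
Lower section ‖ load = 6.984 kΩ.
V_wiper = 6.16 × 6.984/(2.044 + 6.984) = 4.77 V.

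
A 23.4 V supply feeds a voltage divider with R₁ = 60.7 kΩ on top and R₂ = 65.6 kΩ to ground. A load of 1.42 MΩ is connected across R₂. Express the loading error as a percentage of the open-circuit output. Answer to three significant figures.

2.17 %

The divider's output (Thévenin) resistance is R₁‖R₂ = 31.53 kΩ.
Fractional drop under load = R_th/(R_th + R_L) = 31.53 / (31.53 + 1420) = 0.02172.
So the output falls by 2.17 %.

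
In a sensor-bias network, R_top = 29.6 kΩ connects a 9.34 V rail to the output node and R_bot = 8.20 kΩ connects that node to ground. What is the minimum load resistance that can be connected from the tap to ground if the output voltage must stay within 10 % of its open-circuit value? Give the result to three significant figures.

R_L(min) ≈ 57.8 kΩ

Output resistance R_th = R_top‖R_bot = (29.6 × 8.20)/37.80 = 6.421 kΩ.
The fractional drop is R_th/(R_th + R_L); requiring this ≤ 0.100 gives R_L ≥ R_th(1/0.100 − 1) = 6.421 × 9.000 = 57.8 kΩ.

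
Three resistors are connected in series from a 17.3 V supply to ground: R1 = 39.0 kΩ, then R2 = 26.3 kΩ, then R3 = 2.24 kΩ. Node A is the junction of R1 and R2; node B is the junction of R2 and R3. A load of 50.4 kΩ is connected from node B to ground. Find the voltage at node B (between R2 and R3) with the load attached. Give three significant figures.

V ≈ 0.550 V

At node B, R3 is in parallel with the load: R3‖R_L = 2.145 kΩ.
Below node A the resistance is R2 + (R3‖R_L) = 28.44 kΩ, so V_A = 17.3 × 28.44/67.44 = 7.296 V.
Then V_B = V_A × (R3‖R_L)/(R2 + R3‖R_L) = 7.296 × 2.145/28.44 = 0.550 V.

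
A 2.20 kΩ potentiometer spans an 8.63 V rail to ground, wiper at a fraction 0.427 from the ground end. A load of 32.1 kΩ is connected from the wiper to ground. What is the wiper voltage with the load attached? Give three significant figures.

V ≈ 3.62 V

The wiper splits the pot into (1−α)R = 1261 Ω above and αR = 939.4 Ω below.
Lower section ‖ load = 912.7 Ω.
V_wiper = 8.63 × 912.7/(1261 + 912.7) = 3.62 V.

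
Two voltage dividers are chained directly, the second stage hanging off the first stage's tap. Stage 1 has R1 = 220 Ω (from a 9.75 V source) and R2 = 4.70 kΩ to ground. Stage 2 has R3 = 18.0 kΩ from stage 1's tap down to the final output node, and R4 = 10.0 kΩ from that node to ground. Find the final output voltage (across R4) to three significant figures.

V_out ≈ 3.30 V

Stage 2 presents R3+R4 = 28000 Ω as a load on stage 1's tap.
Stage 1's lower leg becomes R2‖(R3+R4) = 4024 Ω, so V_mid = 9.75 × 4024/4244 = 9.245 V.
Stage 2 is itself unloaded: V_out = V_mid × R4/(R3+R4) = 9.245 × 10000/28000 = 3.30 V.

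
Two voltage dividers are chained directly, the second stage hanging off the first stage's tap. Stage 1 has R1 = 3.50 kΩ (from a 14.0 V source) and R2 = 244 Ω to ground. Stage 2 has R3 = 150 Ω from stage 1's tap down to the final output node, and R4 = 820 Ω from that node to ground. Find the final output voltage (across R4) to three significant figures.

Stage 2 presents R3+R4 = 970.0 Ω as a load on stage 1's tap.
Stage 1's lower leg becomes R2‖(R3+R4) = 195.0 Ω, so V_mid = 14.0 × 195.0/3695 = 0.7387 V.
Stage 2 is itself unloaded: V_out = V_mid × R4/(R3+R4) = 0.7387 × 820/970.0 = 0.624 V.

V_out ≈ 0.624 V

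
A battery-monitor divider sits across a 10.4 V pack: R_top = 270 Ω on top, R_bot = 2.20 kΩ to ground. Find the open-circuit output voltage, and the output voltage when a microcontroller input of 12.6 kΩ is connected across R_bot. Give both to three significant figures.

Unloaded: 9.26 V; loaded: 9.09 V

Open-circuit: V = 10.4 × 2200/(270 + 2200) = 9.26 V.
With the load, R_bot becomes R_bot‖R_L = 1873 Ω, so V = 10.4 × 1873/2143 = 9.09 V.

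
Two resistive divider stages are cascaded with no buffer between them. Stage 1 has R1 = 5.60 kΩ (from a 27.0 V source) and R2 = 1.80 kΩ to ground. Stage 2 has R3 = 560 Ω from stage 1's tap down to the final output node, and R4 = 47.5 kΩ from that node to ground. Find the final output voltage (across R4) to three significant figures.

Stage 2 presents R3+R4 = 48060 Ω as a load on stage 1's tap.
Stage 1's lower leg becomes R2‖(R3+R4) = 1735 Ω, so V_mid = 27.0 × 1735/7335 = 6.387 V.
Stage 2 is itself unloaded: V_out = V_mid × R4/(R3+R4) = 6.387 × 47500/48060 = 6.31 V.

V_out ≈ 6.31 V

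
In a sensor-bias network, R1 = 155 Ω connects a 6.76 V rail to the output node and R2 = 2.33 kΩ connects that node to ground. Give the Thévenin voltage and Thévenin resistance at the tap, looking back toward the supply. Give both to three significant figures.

V_th = 6.34 V, R_th = 145 Ω

V_th is the open-circuit tap voltage: 6.76 × 2330/(155 + 2330) = 6.34 V.
With the supply zeroed, R1 and R2 appear in parallel from the tap: R_th = R1‖R2 = (155 × 2330)/2485 = 145 Ω.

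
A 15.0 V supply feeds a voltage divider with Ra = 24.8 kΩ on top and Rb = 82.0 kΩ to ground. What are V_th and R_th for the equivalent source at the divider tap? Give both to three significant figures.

V_th is the open-circuit tap voltage: 15.0 × 82.0/(24.8 + 82.0) = 11.5 V.
With the supply zeroed, Ra and Rb appear in parallel from the tap: R_th = Ra‖Rb = (24.8 × 82.0)/106.8 = 19.0 kΩ.

V_th = 11.5 V, R_th = 19.0 kΩ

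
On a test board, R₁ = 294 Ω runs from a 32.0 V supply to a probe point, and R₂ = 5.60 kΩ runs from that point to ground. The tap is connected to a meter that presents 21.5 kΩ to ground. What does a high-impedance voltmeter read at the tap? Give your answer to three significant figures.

V_out ≈ 30.0 V

The load sits in parallel with R₂: R₂‖R_L = (5600 × 21500) / (5600 + 21500) = 4443 Ω.
V_out = 32.0 × 4443 / (294 + 4443) = 32.0 × 4443/4737 = 30.0 V.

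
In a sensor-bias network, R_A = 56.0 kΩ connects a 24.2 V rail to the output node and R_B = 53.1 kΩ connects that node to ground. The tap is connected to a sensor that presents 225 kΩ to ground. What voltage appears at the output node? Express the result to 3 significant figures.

The load sits in parallel with R_B: R_B‖R_L = (53.1 × 225) / (53.1 + 225) = 42.96 kΩ.
V_out = 24.2 × 42.96 / (56.0 + 42.96) = 24.2 × 42.96/98.96 = 10.5 V.

V_out ≈ 10.5 V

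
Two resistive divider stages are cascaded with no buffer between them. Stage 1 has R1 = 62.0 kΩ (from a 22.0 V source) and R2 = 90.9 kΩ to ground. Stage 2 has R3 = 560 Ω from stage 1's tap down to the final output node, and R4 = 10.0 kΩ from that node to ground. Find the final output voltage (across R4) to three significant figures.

Stage 2 presents R3+R4 = 10560 Ω as a load on stage 1's tap.
Stage 1's lower leg becomes R2‖(R3+R4) = 9461 Ω, so V_mid = 22.0 × 9461/71460 = 2.913 V.
Stage 2 is itself unloaded: V_out = V_mid × R4/(R3+R4) = 2.913 × 10000/10560 = 2.76 V.

V_out ≈ 2.76 V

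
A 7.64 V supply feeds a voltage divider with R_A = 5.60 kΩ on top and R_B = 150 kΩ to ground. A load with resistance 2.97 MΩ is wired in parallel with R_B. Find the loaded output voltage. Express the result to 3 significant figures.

The load sits in parallel with R_B: R_B‖R_L = (150 × 2970) / (150 + 2970) = 142.8 kΩ.
V_out = 7.64 × 142.8 / (5.60 + 142.8) = 7.64 × 142.8/148.4 = 7.35 V.

V_out ≈ 7.35 V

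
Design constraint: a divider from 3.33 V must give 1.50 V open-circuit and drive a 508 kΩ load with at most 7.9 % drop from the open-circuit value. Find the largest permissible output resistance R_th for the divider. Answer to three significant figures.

Loading drop = R_th/(R_th + R_L) ≤ 0.0790, so R_th ≤ R_L · ε/(1−ε) = 508 kΩ × 0.0790/0.9210 = 43.6 kΩ.

R_th ≤ 43.6 kΩ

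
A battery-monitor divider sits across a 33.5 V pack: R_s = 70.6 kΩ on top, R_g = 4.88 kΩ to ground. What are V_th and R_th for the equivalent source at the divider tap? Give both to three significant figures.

V_th = 2.17 V, R_th = 4.56 kΩ

V_th is the open-circuit tap voltage: 33.5 × 4.88/(70.6 + 4.88) = 2.17 V.
With the supply zeroed, R_s and R_g appear in parallel from the tap: R_th = R_s‖R_g = (70.6 × 4.88)/75.48 = 4.56 kΩ.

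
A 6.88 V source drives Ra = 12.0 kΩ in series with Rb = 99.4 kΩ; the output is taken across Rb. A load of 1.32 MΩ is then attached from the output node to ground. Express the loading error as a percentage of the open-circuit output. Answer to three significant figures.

The divider's output (Thévenin) resistance is Ra‖Rb = 10.71 kΩ.
Fractional drop under load = R_th/(R_th + R_L) = 10.71 / (10.71 + 1320) = 0.008046.
So the output falls by 0.805 %.

0.805 %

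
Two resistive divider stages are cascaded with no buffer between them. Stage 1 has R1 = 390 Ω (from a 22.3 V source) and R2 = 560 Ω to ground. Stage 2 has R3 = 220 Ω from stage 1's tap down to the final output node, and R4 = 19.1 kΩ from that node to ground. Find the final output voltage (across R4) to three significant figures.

V_out ≈ 12.8 V

Stage 2 presents R3+R4 = 19320 Ω as a load on stage 1's tap.
Stage 1's lower leg becomes R2‖(R3+R4) = 544.2 Ω, so V_mid = 22.3 × 544.2/934.2 = 12.99 V.
Stage 2 is itself unloaded: V_out = V_mid × R4/(R3+R4) = 12.99 × 19100/19320 = 12.8 V.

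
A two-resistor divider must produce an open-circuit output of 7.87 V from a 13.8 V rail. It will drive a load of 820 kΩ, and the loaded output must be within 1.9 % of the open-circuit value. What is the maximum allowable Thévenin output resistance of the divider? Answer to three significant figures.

R_th ≤ 15.9 kΩ

Loading drop = R_th/(R_th + R_L) ≤ 0.0190, so R_th ≤ R_L · ε/(1−ε) = 820 kΩ × 0.0190/0.9810 = 15.9 kΩ.
(Any R1, R2 with R2/(R1+R2) = 0.570 and R1‖R2 ≤ 15.9 kΩ will meet the spec.)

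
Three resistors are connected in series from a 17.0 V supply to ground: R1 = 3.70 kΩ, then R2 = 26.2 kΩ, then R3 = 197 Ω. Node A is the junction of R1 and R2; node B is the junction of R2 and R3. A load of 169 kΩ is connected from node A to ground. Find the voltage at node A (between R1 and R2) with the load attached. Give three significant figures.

Below node A the series string R2+R3 = 26400 Ω sits in parallel with the 169000 Ω load: 22830 Ω.
V_A = 17.0 × 22830/(3700 + 22830) = 14.6 V.

V ≈ 14.6 V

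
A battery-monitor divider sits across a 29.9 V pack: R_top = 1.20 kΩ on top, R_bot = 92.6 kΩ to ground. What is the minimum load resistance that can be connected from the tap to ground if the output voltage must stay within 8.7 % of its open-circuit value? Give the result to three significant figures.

Output resistance R_th = R_top‖R_bot = (1.20 × 92.6)/93.80 = 1.185 kΩ.
The fractional drop is R_th/(R_th + R_L); requiring this ≤ 0.0870 gives R_L ≥ R_th(1/0.0870 − 1) = 1.185 × 10.49 = 12.4 kΩ.

R_L(min) ≈ 12.4 kΩ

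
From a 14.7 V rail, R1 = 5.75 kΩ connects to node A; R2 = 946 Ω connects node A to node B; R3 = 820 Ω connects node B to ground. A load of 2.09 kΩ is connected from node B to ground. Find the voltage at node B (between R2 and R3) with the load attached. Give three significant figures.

At node B, R3 is in parallel with the load: R3‖R_L = 588.9 Ω.
Below node A the resistance is R2 + (R3‖R_L) = 1535 Ω, so V_A = 14.7 × 1535/7285 = 3.097 V.
Then V_B = V_A × (R3‖R_L)/(R2 + R3‖R_L) = 3.097 × 588.9/1535 = 1.19 V.

V ≈ 1.19 V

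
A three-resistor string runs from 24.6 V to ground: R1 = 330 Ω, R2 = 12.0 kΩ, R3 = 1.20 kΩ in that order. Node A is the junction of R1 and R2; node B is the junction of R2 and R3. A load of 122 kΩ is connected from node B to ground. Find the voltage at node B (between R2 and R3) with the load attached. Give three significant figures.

V ≈ 2.16 V

At node B, R3 is in parallel with the load: R3‖R_L = 1188 Ω.
Below node A the resistance is R2 + (R3‖R_L) = 13190 Ω, so V_A = 24.6 × 13190/13520 = 24.00 V.
Then V_B = V_A × (R3‖R_L)/(R2 + R3‖R_L) = 24.00 × 1188/13190 = 2.16 V.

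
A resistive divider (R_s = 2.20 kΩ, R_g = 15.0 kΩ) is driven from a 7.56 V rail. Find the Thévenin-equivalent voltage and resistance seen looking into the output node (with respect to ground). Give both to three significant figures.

V_th = 6.59 V, R_th = 1.92 kΩ

V_th is the open-circuit tap voltage: 7.56 × 15.0/(2.20 + 15.0) = 6.59 V.
With the supply zeroed, R_s and R_g appear in parallel from the tap: R_th = R_s‖R_g = (2.20 × 15.0)/17.20 = 1.92 kΩ.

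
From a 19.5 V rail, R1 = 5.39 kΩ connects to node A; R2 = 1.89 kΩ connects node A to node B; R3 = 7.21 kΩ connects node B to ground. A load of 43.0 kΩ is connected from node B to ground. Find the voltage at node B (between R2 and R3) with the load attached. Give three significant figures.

At node B, R3 is in parallel with the load: R3‖R_L = 6.175 kΩ.
Below node A the resistance is R2 + (R3‖R_L) = 8.065 kΩ, so V_A = 19.5 × 8.065/13.45 = 11.69 V.
Then V_B = V_A × (R3‖R_L)/(R2 + R3‖R_L) = 11.69 × 6.175/8.065 = 8.95 V.

V ≈ 8.95 V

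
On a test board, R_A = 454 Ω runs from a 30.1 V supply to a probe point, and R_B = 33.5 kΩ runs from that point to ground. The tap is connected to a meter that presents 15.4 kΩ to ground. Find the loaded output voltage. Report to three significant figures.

V_out ≈ 28.9 V

The load sits in parallel with R_B: R_B‖R_L = (33500 × 15400) / (33500 + 15400) = 10550 Ω.
V_out = 30.1 × 10550 / (454 + 10550) = 30.1 × 10550/11000 = 28.9 V.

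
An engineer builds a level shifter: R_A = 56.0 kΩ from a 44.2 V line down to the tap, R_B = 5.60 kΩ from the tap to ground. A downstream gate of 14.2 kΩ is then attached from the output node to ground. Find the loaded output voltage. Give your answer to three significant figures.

The load sits in parallel with R_B: R_B‖R_L = (5.60 × 14.2) / (5.60 + 14.2) = 4.016 kΩ.
V_out = 44.2 × 4.016 / (56.0 + 4.016) = 44.2 × 4.016/60.02 = 2.96 V.

V_out ≈ 2.96 V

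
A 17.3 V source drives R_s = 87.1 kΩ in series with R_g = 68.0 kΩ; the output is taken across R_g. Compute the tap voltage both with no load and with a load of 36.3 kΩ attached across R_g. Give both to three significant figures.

Unloaded: 7.58 V; loaded: 3.70 V

Open-circuit: V = 17.3 × 68.0/(87.1 + 68.0) = 7.58 V.
With the load, R_g becomes R_g‖R_L = 23.67 kΩ, so V = 17.3 × 23.67/110.8 = 3.70 V.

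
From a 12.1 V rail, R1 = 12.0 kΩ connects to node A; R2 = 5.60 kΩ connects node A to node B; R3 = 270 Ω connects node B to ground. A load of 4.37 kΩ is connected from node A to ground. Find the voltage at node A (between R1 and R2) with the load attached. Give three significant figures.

V ≈ 2.09 V

Below node A the series string R2+R3 = 5870 Ω sits in parallel with the 4370 Ω load: 2505 Ω.
V_A = 12.1 × 2505/(12000 + 2505) = 2.09 V.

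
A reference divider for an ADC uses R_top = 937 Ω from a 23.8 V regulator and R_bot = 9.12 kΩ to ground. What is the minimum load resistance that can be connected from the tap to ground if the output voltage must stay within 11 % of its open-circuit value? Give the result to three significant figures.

Output resistance R_th = R_top‖R_bot = (937 × 9120)/10060 = 849.7 Ω.
The fractional drop is R_th/(R_th + R_L); requiring this ≤ 0.110 gives R_L ≥ R_th(1/0.110 − 1) = 849.7 × 8.091 = 6.87 kΩ.

R_L(min) ≈ 6.87 kΩ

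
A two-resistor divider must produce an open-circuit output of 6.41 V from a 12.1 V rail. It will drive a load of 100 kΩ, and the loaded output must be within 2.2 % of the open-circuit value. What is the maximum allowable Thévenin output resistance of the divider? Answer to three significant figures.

R_th ≤ 2.25 kΩ

Loading drop = R_th/(R_th + R_L) ≤ 0.0220, so R_th ≤ R_L · ε/(1−ε) = 100 kΩ × 0.0220/0.9780 = 2.25 kΩ.
(Any R1, R2 with R2/(R1+R2) = 0.530 and R1‖R2 ≤ 2.25 kΩ will meet the spec.)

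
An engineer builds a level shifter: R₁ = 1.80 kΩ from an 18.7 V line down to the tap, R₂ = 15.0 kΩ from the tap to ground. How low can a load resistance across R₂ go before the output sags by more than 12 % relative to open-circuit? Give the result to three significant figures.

Output resistance R_th = R₁‖R₂ = (1.80 × 15.0)/16.80 = 1.607 kΩ.
The fractional drop is R_th/(R_th + R_L); requiring this ≤ 0.120 gives R_L ≥ R_th(1/0.120 − 1) = 1.607 × 7.333 = 11.8 kΩ.

R_L(min) ≈ 11.8 kΩ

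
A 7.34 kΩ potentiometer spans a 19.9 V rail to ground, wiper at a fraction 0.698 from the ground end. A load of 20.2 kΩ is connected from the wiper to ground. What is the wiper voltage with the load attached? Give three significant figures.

The wiper splits the pot into (1−α)R = 2.217 kΩ above and αR = 5.123 kΩ below.
Lower section ‖ load = 4.087 kΩ.
V_wiper = 19.9 × 4.087/(2.217 + 4.087) = 12.9 V.

V ≈ 12.9 V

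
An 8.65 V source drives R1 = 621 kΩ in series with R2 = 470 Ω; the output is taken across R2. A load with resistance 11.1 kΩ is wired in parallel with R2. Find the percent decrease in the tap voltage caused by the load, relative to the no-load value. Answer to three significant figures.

The divider's output (Thévenin) resistance is R1‖R2 = 469.6 Ω.
Fractional drop under load = R_th/(R_th + R_L) = 469.6 / (469.6 + 11100) = 0.04059.
So the output falls by 4.06 %.

4.06 %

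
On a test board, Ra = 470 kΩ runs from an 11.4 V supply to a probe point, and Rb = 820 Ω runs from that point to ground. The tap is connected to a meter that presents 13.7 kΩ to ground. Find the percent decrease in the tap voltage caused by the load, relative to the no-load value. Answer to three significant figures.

The divider's output (Thévenin) resistance is Ra‖Rb = 818.6 Ω.
Fractional drop under load = R_th/(R_th + R_L) = 818.6 / (818.6 + 13700) = 0.05638.
So the output falls by 5.64 %.

5.64 %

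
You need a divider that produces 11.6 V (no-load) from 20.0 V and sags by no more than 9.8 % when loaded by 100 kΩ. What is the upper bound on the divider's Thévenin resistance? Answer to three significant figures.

R_th ≤ 10.9 kΩ

Loading drop = R_th/(R_th + R_L) ≤ 0.0980, so R_th ≤ R_L · ε/(1−ε) = 100 kΩ × 0.0980/0.9020 = 10.9 kΩ.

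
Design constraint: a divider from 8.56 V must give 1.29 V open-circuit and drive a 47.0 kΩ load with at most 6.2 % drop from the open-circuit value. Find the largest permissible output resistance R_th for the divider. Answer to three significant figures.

R_th ≤ 3.11 kΩ

Loading drop = R_th/(R_th + R_L) ≤ 0.0620, so R_th ≤ R_L · ε/(1−ε) = 47.0 kΩ × 0.0620/0.9380 = 3.11 kΩ.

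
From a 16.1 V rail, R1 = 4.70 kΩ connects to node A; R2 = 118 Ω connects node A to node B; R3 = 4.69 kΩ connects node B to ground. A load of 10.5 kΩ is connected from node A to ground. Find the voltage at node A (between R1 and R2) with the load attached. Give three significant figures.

Below node A the series string R2+R3 = 4808 Ω sits in parallel with the 10500 Ω load: 3298 Ω.
V_A = 16.1 × 3298/(4700 + 3298) = 6.64 V.

V ≈ 6.64 V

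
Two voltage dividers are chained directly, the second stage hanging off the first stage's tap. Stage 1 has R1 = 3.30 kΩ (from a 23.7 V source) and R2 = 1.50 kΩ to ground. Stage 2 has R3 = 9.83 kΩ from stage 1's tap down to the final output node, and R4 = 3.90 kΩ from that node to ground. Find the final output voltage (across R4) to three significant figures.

Stage 2 presents R3+R4 = 13.73 kΩ as a load on stage 1's tap.
Stage 1's lower leg becomes R2‖(R3+R4) = 1.352 kΩ, so V_mid = 23.7 × 1.352/4.652 = 6.889 V.
Stage 2 is itself unloaded: V_out = V_mid × R4/(R3+R4) = 6.889 × 3.90/13.73 = 1.96 V.

V_out ≈ 1.96 V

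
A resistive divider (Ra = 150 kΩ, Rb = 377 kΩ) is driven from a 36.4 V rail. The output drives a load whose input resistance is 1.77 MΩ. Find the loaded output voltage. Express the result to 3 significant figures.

The load sits in parallel with Rb: Rb‖R_L = (377 × 1770) / (377 + 1770) = 310.8 kΩ.
V_out = 36.4 × 310.8 / (150 + 310.8) = 36.4 × 310.8/460.8 = 24.6 V.

V_out ≈ 24.6 V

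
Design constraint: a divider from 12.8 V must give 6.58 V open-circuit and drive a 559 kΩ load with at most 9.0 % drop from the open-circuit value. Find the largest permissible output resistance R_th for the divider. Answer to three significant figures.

R_th ≤ 55.3 kΩ

Loading drop = R_th/(R_th + R_L) ≤ 0.0900, so R_th ≤ R_L · ε/(1−ε) = 559 kΩ × 0.0900/0.9100 = 55.3 kΩ.
(Any R1, R2 with R2/(R1+R2) = 0.514 and R1‖R2 ≤ 55.3 kΩ will meet the spec.)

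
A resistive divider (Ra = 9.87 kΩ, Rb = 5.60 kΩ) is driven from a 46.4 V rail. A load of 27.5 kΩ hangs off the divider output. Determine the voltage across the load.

V_out ≈ 14.9 V

The load sits in parallel with Rb: Rb‖R_L = (5.60 × 27.5) / (5.60 + 27.5) = 4.653 kΩ.
V_out = 46.4 × 4.653 / (9.87 + 4.653) = 46.4 × 4.653/14.52 = 14.9 V.
(Unloaded it would have been 16.8 V.)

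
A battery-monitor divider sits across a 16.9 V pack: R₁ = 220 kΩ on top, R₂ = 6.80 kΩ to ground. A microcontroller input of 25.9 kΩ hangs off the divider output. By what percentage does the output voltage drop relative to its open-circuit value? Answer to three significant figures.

20.3 %

The divider's output (Thévenin) resistance is R₁‖R₂ = 6.596 kΩ.
Fractional drop under load = R_th/(R_th + R_L) = 6.596 / (6.596 + 25.9) = 0.2030.
So the output falls by 20.3 %.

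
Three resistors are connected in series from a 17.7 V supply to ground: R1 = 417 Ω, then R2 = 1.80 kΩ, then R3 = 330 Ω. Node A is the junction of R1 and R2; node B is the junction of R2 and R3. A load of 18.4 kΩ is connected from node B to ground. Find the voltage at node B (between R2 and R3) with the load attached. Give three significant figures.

V ≈ 2.26 V

At node B, R3 is in parallel with the load: R3‖R_L = 324.2 Ω.
Below node A the resistance is R2 + (R3‖R_L) = 2124 Ω, so V_A = 17.7 × 2124/2541 = 14.80 V.
Then V_B = V_A × (R3‖R_L)/(R2 + R3‖R_L) = 14.80 × 324.2/2124 = 2.26 V.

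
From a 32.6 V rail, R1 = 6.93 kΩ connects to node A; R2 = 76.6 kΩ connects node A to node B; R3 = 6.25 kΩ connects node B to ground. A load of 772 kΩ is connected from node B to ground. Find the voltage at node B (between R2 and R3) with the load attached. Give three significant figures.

At node B, R3 is in parallel with the load: R3‖R_L = 6.200 kΩ.
Below node A the resistance is R2 + (R3‖R_L) = 82.80 kΩ, so V_A = 32.6 × 82.80/89.73 = 30.08 V.
Then V_B = V_A × (R3‖R_L)/(R2 + R3‖R_L) = 30.08 × 6.200/82.80 = 2.25 V.

V ≈ 2.25 V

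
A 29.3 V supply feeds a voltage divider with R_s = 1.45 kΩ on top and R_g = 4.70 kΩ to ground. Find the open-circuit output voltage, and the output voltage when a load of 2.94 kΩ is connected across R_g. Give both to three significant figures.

Unloaded: 22.4 V; loaded: 16.3 V

Open-circuit: V = 29.3 × 4.70/(1.45 + 4.70) = 22.4 V.
With the load, R_g becomes R_g‖R_L = 1.809 kΩ, so V = 29.3 × 1.809/3.259 = 16.3 V.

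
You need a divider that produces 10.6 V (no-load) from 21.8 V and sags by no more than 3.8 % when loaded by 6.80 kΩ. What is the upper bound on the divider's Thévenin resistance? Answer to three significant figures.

Loading drop = R_th/(R_th + R_L) ≤ 0.0380, so R_th ≤ R_L · ε/(1−ε) = 6.80 kΩ × 0.0380/0.9620 = 269 Ω.

R_th ≤ 269 Ω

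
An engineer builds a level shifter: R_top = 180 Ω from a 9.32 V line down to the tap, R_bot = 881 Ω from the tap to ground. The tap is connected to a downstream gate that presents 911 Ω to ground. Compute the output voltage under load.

V_out ≈ 6.65 V

The load sits in parallel with R_bot: R_bot‖R_L = (881 × 911) / (881 + 911) = 447.9 Ω.
V_out = 9.32 × 447.9 / (180 + 447.9) = 9.32 × 447.9/627.9 = 6.65 V.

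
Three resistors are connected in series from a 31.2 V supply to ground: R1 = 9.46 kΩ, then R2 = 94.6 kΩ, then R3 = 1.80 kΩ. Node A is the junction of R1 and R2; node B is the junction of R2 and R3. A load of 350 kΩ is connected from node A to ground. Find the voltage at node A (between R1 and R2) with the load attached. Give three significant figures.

Below node A the series string R2+R3 = 96.40 kΩ sits in parallel with the 350 kΩ load: 75.58 kΩ.
V_A = 31.2 × 75.58/(9.46 + 75.58) = 27.7 V.

V ≈ 27.7 V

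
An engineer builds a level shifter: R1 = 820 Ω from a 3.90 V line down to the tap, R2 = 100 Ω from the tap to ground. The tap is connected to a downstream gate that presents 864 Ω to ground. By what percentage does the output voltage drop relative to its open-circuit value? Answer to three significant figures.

9.35 %

The divider's output (Thévenin) resistance is R1‖R2 = 89.13 Ω.
Fractional drop under load = R_th/(R_th + R_L) = 89.13 / (89.13 + 864) = 0.09351.
So the output falls by 9.35 %.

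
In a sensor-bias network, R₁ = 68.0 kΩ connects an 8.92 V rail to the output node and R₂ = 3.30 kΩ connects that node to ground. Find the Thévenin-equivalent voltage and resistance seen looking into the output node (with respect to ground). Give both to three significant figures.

V_th is the open-circuit tap voltage: 8.92 × 3.30/(68.0 + 3.30) = 0.413 V.
With the supply zeroed, R₁ and R₂ appear in parallel from the tap: R_th = R₁‖R₂ = (68.0 × 3.30)/71.30 = 3.15 kΩ.

V_th = 0.413 V, R_th = 3.15 kΩ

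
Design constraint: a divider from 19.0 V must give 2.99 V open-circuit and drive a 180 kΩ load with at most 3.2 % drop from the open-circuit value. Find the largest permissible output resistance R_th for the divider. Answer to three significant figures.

R_th ≤ 5.95 kΩ

Loading drop = R_th/(R_th + R_L) ≤ 0.0320, so R_th ≤ R_L · ε/(1−ε) = 180 kΩ × 0.0320/0.9680 = 5.95 kΩ.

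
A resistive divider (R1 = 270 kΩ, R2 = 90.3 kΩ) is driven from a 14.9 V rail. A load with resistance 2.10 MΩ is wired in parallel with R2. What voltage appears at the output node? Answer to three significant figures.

The load sits in parallel with R2: R2‖R_L = (90.3 × 2100) / (90.3 + 2100) = 86.58 kΩ.
V_out = 14.9 × 86.58 / (270 + 86.58) = 14.9 × 86.58/356.6 = 3.62 V.

V_out ≈ 3.62 V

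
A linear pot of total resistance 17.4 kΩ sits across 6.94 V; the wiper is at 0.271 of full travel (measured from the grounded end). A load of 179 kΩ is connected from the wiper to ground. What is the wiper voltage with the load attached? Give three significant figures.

V ≈ 1.85 V

The wiper splits the pot into (1−α)R = 12.68 kΩ above and αR = 4.715 kΩ below.
Lower section ‖ load = 4.594 kΩ.
V_wiper = 6.94 × 4.594/(12.68 + 4.594) = 1.85 V.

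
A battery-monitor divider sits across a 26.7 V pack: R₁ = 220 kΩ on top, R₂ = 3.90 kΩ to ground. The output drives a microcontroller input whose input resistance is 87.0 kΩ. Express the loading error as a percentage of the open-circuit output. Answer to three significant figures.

The divider's output (Thévenin) resistance is R₁‖R₂ = 3.832 kΩ.
Fractional drop under load = R_th/(R_th + R_L) = 3.832 / (3.832 + 87.0) = 0.04219.
So the output falls by 4.22 %.

4.22 %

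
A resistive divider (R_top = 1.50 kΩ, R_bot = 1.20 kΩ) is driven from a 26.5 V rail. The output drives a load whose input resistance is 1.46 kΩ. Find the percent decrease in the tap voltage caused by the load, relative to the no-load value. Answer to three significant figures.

31.3 %

The divider's output (Thévenin) resistance is R_top‖R_bot = 0.6667 kΩ.
Fractional drop under load = R_th/(R_th + R_L) = 0.6667 / (0.6667 + 1.46) = 0.3135.
So the output falls by 31.3 %.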